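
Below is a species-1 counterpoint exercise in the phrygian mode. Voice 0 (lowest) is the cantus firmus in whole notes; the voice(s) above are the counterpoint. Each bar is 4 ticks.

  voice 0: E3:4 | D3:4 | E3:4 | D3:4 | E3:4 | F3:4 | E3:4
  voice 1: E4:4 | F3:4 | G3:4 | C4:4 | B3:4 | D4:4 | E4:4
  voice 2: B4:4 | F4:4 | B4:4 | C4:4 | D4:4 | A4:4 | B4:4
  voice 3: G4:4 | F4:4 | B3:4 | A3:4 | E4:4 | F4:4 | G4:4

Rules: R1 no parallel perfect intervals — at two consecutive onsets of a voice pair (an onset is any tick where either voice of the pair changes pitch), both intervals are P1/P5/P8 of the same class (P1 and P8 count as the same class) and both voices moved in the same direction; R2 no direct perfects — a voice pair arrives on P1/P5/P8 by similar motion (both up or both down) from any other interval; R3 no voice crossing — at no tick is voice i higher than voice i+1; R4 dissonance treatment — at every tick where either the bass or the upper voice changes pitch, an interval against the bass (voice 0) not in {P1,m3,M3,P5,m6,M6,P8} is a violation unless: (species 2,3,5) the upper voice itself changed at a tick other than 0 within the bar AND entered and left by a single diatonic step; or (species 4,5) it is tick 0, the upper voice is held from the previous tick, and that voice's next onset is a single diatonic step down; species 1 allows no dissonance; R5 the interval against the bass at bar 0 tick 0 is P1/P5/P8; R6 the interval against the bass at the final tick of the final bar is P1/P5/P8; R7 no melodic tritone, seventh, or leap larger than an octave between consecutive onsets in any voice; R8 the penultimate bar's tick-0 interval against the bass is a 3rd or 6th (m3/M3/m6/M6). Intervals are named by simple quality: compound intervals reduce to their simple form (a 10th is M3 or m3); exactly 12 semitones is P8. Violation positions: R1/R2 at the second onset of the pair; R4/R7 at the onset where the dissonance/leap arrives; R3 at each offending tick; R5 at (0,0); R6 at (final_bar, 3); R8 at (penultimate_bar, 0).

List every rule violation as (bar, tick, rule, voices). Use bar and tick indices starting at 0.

(0, 0, R3, (2, 3))
(0, 0, R5, (0, 3))
(0, 1, R3, (2, 3))
(0, 2, R3, (2, 3))
(0, 3, R3, (2, 3))
(1, 0, R2, (1, 2))
(1, 0, R2, (1, 3))
(1, 0, R2, (2, 3))
(1, 0, R7, (1,))
(1, 0, R7, (2,))
(2, 0, R2, (0, 2))
(2, 0, R3, (2, 3))
(2, 0, R7, (2,))
(2, 0, R7, (3,))
(2, 1, R3, (2, 3))
(2, 2, R3, (2, 3))
(2, 3, R3, (2, 3))
(3, 0, R1, (0, 3))
(3, 0, R3, (2, 3))
(3, 0, R4, (0, 1))
(3, 0, R4, (0, 2))
(3, 0, R7, (2,))
(3, 1, R3, (2, 3))
(3, 2, R3, (2, 3))
(3, 3, R3, (2, 3))
(4, 0, R2, (0, 3))
(4, 0, R4, (0, 2))
(5, 0, R1, (0, 3))
(5, 0, R2, (1, 2))
(5, 0, R3, (2, 3))
(5, 0, R8, (0, 3))
(5, 1, R3, (2, 3))
(5, 2, R3, (2, 3))
(5, 3, R3, (2, 3))
(6, 0, R1, (1, 2))
(6, 0, R3, (2, 3))
(6, 1, R3, (2, 3))
(6, 2, R3, (2, 3))
(6, 3, R3, (2, 3))
(6, 3, R6, (0, 3))

bar 0: v0=E3 v1=E4 v2=B4 v3=G4 downbeat m3
bar 1: v0=D3 v1=F3 v2=F4 v3=F4 downbeat m3
bar 2: v0=E3 v1=G3 v2=B4 v3=B3 downbeat P5
bar 3: v0=D3 v1=C4 v2=C4 v3=A3 downbeat P5
bar 4: v0=E3 v1=B3 v2=D4 v3=E4 downbeat P8
bar 5: v0=F3 v1=D4 v2=A4 v3=F4 downbeat P8
bar 6: v0=E3 v1=E4 v2=B4 v3=G4 downbeat m3
  -> R3 @ bar 0 tick 0 v(2, 3): B4 above G4
  -> R5 @ bar 0 tick 0 v(0, 3): opens on m3
  -> R3 @ bar 0 tick 1 v(2, 3): B4 above G4
  -> R3 @ bar 0 tick 2 v(2, 3): B4 above G4
  -> R3 @ bar 0 tick 3 v(2, 3): B4 above G4
  -> R2 @ bar 1 tick 0 v(1, 2): E4/B4 P5 -> F3/F4 P8 similar
  -> R2 @ bar 1 tick 0 v(1, 3): E4/G4 m3 -> F3/F4 P8 similar
  -> R2 @ bar 1 tick 0 v(2, 3): B4/G4 M3 -> F4/F4 P1 similar
  -> R7 @ bar 1 tick 0 v(1,): E4->F3 leap 11st
  -> R7 @ bar 1 tick 0 v(2,): B4->F4 leap 6st
  -> R2 @ bar 2 tick 0 v(0, 2): D3/F4 m3 -> E3/B4 P5 similar
  -> R3 @ bar 2 tick 0 v(2, 3): B4 above B3
  -> R7 @ bar 2 tick 0 v(2,): F4->B4 leap 6st
  -> R7 @ bar 2 tick 0 v(3,): F4->B3 leap 6st
  -> R3 @ bar 2 tick 1 v(2, 3): B4 above B3
  -> R3 @ bar 2 tick 2 v(2, 3): B4 above B3
  -> R3 @ bar 2 tick 3 v(2, 3): B4 above B3
  -> R1 @ bar 3 tick 0 v(0, 3): E3/B3 P5 -> D3/A3 P5 similar
  -> R3 @ bar 3 tick 0 v(2, 3): C4 above A3
  -> R4 @ bar 3 tick 0 v(0, 1): D3/C4 m7 untreated
  -> R4 @ bar 3 tick 0 v(0, 2): D3/C4 m7 untreated
  -> R7 @ bar 3 tick 0 v(2,): B4->C4 leap 11st
  -> R3 @ bar 3 tick 1 v(2, 3): C4 above A3
  -> R3 @ bar 3 tick 2 v(2, 3): C4 above A3
  -> R3 @ bar 3 tick 3 v(2, 3): C4 above A3
  -> R2 @ bar 4 tick 0 v(0, 3): D3/A3 P5 -> E3/E4 P8 similar
  -> R4 @ bar 4 tick 0 v(0, 2): E3/D4 m7 untreated
  -> R1 @ bar 5 tick 0 v(0, 3): E3/E4 P8 -> F3/F4 P8 similar
  -> R2 @ bar 5 tick 0 v(1, 2): B3/D4 m3 -> D4/A4 P5 similar
  -> R3 @ bar 5 tick 0 v(2, 3): A4 above F4
  -> R8 @ bar 5 tick 0 v(0, 3): penult P8 not 3rd/6th
  -> R3 @ bar 5 tick 1 v(2, 3): A4 above F4
  -> R3 @ bar 5 tick 2 v(2, 3): A4 above F4
  -> R3 @ bar 5 tick 3 v(2, 3): A4 above F4
  -> R1 @ bar 6 tick 0 v(1, 2): D4/A4 P5 -> E4/B4 P5 similar
  -> R3 @ bar 6 tick 0 v(2, 3): B4 above G4
  -> R3 @ bar 6 tick 1 v(2, 3): B4 above G4
  -> R3 @ bar 6 tick 2 v(2, 3): B4 above G4
  -> R3 @ bar 6 tick 3 v(2, 3): B4 above G4
  -> R6 @ bar 6 tick 3 v(0, 3): closes on m3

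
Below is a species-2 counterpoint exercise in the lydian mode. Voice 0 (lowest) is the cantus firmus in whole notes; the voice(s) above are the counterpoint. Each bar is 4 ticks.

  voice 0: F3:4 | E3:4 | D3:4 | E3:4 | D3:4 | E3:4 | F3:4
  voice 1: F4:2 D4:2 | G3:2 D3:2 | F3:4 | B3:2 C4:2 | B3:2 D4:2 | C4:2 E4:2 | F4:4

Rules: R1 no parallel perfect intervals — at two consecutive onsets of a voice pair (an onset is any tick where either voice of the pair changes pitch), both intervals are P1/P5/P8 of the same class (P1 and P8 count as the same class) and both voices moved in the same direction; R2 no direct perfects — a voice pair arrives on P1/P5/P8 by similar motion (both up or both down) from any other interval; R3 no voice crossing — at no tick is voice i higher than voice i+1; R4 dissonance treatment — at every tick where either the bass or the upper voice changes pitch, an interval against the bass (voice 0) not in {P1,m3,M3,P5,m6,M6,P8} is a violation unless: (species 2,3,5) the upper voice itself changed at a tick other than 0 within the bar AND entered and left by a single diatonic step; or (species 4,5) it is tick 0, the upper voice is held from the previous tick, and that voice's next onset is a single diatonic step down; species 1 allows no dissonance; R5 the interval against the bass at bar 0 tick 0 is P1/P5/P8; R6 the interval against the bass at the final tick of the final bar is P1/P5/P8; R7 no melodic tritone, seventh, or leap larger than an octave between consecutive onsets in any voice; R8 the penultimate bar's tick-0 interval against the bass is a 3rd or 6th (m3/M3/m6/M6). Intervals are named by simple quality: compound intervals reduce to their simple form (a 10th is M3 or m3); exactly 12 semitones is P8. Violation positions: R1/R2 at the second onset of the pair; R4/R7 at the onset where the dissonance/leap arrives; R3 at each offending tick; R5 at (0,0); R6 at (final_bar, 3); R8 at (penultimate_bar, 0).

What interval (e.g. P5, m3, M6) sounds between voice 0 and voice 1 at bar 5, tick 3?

P8

voice 0=E3 voice 1=E4 -> P8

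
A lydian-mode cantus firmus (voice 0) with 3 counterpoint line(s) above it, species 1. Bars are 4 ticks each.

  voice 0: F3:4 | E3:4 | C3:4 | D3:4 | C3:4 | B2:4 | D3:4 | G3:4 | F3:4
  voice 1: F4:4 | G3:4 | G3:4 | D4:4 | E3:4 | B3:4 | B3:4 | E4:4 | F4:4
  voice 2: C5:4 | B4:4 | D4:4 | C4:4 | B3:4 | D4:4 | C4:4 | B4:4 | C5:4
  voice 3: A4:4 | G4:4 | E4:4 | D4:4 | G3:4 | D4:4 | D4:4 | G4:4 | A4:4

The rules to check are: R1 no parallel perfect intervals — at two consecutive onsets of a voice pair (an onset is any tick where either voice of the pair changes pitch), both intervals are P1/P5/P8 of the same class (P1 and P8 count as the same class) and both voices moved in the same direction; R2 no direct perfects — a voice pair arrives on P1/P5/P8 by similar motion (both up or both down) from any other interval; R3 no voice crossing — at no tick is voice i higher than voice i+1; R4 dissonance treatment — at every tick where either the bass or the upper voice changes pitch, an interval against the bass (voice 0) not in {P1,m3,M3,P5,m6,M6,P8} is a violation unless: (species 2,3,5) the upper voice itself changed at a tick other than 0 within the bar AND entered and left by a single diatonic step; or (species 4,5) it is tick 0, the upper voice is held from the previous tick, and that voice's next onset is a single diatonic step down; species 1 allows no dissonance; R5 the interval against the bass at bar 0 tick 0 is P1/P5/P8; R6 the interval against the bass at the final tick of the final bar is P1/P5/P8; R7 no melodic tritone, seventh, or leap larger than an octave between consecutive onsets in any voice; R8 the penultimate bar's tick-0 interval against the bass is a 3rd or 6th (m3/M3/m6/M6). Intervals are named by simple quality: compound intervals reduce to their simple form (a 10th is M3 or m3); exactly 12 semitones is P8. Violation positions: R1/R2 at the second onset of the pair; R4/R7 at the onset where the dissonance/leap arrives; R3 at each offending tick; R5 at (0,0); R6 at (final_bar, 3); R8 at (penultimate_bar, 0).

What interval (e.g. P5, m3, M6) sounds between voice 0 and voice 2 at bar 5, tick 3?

voice 0=B2 voice 2=D4 -> m3

m3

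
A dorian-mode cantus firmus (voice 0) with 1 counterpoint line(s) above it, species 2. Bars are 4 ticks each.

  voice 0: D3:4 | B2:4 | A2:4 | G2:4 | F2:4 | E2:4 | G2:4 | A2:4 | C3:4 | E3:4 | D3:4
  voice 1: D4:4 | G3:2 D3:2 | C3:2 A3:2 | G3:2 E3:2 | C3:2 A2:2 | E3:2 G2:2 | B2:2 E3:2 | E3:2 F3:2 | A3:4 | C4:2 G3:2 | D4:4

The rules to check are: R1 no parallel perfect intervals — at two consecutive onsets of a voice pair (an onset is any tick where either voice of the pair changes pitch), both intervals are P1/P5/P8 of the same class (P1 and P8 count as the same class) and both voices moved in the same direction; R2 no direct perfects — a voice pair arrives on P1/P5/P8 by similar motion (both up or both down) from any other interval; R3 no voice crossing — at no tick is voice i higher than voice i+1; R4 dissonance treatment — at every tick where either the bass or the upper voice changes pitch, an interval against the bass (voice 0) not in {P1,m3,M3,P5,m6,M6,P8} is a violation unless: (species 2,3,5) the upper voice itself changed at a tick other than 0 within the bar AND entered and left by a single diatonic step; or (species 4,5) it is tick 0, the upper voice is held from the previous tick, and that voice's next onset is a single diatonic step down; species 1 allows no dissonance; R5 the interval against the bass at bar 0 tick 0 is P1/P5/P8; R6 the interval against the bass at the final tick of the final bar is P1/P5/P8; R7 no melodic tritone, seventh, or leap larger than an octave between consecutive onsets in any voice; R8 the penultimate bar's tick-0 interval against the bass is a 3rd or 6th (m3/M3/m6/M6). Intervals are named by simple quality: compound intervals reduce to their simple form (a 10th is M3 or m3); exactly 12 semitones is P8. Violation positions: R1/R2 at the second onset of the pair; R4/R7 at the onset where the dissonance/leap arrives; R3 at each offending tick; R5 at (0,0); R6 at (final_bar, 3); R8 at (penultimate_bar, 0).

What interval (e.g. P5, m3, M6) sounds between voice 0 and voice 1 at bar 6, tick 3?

voice 0=G2 voice 1=E3 -> M6

M6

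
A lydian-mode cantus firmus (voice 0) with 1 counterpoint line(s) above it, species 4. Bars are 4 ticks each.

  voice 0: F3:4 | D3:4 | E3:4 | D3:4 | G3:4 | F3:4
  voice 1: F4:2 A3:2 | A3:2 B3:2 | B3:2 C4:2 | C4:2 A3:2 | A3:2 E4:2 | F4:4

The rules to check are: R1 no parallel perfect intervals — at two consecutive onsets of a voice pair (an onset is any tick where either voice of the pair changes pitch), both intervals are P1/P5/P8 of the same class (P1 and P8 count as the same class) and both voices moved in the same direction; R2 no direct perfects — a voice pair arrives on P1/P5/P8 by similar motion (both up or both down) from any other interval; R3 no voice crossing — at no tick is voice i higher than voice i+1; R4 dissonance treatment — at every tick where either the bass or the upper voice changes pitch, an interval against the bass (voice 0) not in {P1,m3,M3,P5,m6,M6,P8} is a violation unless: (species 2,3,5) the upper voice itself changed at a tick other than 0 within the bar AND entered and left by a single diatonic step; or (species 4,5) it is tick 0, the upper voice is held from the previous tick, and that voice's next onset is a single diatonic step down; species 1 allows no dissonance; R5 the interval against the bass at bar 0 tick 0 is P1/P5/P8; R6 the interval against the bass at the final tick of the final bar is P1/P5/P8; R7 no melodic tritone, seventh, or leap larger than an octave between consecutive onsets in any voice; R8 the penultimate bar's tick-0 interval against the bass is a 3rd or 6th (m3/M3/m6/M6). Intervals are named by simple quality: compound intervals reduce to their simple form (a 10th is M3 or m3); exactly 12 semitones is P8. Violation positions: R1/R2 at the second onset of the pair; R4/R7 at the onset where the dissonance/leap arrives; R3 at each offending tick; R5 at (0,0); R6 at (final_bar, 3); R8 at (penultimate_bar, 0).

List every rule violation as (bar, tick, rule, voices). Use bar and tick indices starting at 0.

bar 0: v0=F3 v1=F4 downbeat P8
bar 1: v0=D3 v1=A3 downbeat P5
bar 2: v0=E3 v1=B3 downbeat P5
bar 3: v0=D3 v1=C4 downbeat m7
bar 4: v0=G3 v1=A3 downbeat M2
bar 5: v0=F3 v1=F4 downbeat P8
  -> R4 @ bar 3 tick 0 v(0, 1): D3/C4 m7 untreated
  -> R4 @ bar 4 tick 0 v(0, 1): G3/A3 M2 untreated
  -> R8 @ bar 4 tick 0 v(0, 1): penult M2 not 3rd/6th

(3, 0, R4, (0, 1))
(4, 0, R4, (0, 1))
(4, 0, R8, (0, 1))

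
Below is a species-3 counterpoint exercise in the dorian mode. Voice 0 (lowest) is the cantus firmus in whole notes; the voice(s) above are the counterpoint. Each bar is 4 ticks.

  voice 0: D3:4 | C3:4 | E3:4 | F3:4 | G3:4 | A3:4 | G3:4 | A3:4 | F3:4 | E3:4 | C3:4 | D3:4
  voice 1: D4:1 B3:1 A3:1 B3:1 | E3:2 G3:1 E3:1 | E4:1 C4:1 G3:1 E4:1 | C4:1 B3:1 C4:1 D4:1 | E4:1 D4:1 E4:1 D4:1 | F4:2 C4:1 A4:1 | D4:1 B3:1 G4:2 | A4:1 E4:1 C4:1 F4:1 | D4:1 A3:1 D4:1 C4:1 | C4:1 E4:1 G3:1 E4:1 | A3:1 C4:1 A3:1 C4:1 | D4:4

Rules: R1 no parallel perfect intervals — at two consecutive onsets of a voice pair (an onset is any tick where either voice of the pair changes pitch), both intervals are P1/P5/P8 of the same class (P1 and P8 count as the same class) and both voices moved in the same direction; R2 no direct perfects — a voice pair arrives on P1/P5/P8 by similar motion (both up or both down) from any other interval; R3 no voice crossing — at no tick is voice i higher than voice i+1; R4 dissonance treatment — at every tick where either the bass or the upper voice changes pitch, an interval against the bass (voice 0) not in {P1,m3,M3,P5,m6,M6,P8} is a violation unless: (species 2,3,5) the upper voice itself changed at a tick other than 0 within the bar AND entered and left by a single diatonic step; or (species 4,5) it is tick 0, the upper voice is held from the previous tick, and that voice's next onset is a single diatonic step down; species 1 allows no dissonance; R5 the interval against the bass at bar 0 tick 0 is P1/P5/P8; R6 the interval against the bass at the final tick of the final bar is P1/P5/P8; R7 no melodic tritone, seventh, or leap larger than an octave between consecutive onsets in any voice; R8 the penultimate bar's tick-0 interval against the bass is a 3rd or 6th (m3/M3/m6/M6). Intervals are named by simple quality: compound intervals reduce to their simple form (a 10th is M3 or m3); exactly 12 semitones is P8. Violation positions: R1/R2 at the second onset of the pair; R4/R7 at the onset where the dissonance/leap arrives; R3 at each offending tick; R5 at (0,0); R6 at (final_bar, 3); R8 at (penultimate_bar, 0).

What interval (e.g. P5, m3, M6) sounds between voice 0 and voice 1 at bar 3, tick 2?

voice 0=F3 voice 1=C4 -> P5

P5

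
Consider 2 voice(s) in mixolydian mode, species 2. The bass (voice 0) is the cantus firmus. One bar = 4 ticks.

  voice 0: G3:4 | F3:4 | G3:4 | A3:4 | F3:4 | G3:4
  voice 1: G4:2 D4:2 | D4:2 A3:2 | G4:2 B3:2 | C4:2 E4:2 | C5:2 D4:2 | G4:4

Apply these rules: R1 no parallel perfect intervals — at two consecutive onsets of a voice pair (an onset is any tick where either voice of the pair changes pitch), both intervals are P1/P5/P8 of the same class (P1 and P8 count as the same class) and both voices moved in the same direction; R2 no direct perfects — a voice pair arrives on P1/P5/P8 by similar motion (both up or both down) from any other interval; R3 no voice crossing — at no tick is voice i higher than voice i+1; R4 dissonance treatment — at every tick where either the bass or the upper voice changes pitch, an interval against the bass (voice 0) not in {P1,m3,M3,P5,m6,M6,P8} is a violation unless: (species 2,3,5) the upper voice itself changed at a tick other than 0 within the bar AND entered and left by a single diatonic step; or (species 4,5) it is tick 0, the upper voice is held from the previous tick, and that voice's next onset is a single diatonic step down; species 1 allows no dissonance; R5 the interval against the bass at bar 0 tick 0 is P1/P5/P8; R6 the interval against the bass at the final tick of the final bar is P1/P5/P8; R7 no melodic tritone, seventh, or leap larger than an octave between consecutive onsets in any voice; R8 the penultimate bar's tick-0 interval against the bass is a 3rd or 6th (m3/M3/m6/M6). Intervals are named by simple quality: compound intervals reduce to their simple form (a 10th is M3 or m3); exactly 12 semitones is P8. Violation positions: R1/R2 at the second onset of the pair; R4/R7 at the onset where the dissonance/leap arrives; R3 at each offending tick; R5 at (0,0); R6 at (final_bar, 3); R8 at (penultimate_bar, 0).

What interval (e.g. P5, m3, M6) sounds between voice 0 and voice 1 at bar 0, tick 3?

voice 0=G3 voice 1=D4 -> P5

P5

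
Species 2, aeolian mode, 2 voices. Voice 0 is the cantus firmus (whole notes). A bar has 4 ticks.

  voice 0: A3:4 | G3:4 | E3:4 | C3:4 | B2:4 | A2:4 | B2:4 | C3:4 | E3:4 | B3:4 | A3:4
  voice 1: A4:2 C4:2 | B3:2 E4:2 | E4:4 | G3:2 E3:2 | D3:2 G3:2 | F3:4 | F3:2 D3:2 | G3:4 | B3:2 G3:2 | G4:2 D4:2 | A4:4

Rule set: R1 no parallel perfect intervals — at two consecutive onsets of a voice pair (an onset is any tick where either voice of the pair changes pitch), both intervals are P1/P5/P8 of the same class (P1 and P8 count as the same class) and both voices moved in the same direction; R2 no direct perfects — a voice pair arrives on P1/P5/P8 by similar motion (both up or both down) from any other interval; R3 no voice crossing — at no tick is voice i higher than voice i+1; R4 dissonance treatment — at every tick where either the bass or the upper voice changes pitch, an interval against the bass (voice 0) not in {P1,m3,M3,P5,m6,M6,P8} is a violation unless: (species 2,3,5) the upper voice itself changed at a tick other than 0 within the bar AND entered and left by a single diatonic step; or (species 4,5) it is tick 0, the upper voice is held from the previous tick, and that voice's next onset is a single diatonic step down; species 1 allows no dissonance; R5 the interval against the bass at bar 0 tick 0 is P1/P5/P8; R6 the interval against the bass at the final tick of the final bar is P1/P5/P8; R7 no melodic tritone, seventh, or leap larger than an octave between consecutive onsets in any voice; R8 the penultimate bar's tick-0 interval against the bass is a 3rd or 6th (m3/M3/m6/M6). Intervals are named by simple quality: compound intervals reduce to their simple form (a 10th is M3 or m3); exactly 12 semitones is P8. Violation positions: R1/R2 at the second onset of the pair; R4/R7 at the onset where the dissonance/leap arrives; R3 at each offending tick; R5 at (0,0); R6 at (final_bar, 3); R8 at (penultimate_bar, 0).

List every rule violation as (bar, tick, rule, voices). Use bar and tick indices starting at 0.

(3, 0, R2, (0, 1))
(6, 0, R4, (0, 1))
(7, 0, R2, (0, 1))
(8, 0, R1, (0, 1))

bar 0: v0=A3 v1=A4 downbeat P8
bar 1: v0=G3 v1=B3 downbeat M3
bar 2: v0=E3 v1=E4 downbeat P8
bar 3: v0=C3 v1=G3 downbeat P5
bar 4: v0=B2 v1=D3 downbeat m3
bar 5: v0=A2 v1=F3 downbeat m6
bar 6: v0=B2 v1=F3 downbeat TT
bar 7: v0=C3 v1=G3 downbeat P5
bar 8: v0=E3 v1=B3 downbeat P5
bar 9: v0=B3 v1=G4 downbeat m6
bar 10: v0=A3 v1=A4 downbeat P8
  -> R2 @ bar 3 tick 0 v(0, 1): E3/E4 P8 -> C3/G3 P5 similar
  -> R4 @ bar 6 tick 0 v(0, 1): B2/F3 TT untreated
  -> R2 @ bar 7 tick 0 v(0, 1): B2/D3 m3 -> C3/G3 P5 similar
  -> R1 @ bar 8 tick 0 v(0, 1): C3/G3 P5 -> E3/B3 P5 similar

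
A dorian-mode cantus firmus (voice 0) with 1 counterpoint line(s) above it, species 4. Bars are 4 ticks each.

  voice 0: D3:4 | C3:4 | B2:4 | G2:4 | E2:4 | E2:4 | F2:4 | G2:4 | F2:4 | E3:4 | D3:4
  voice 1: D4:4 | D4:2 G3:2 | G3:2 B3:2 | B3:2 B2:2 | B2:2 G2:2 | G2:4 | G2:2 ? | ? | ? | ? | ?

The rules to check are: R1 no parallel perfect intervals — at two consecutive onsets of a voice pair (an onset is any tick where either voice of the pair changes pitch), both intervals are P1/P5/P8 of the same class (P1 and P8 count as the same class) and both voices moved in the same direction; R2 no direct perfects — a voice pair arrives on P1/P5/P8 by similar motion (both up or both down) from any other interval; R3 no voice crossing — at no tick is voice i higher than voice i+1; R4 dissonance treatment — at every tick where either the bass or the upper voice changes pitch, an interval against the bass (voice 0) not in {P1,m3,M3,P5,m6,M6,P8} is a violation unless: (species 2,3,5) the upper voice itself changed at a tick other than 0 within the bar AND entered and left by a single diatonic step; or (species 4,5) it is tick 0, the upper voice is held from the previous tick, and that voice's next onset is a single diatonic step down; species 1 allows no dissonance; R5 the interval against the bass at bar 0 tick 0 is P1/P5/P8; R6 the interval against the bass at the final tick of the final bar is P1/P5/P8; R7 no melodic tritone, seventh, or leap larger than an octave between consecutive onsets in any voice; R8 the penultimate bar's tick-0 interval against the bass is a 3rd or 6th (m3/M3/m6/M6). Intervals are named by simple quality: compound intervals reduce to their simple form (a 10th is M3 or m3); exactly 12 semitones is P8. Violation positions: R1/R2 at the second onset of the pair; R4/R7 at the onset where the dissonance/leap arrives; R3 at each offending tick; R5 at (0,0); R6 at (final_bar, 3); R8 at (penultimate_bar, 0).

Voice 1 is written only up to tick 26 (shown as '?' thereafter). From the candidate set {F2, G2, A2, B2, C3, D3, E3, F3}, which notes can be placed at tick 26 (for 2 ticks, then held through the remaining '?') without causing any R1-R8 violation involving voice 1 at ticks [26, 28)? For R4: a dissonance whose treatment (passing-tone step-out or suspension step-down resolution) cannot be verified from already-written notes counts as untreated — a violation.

{A2, C3, D3, F2, G2}

F2: legal
G2: legal
A2: legal
B2: violates R4
C3: legal
D3: legal
E3: violates R4
F3: violates R7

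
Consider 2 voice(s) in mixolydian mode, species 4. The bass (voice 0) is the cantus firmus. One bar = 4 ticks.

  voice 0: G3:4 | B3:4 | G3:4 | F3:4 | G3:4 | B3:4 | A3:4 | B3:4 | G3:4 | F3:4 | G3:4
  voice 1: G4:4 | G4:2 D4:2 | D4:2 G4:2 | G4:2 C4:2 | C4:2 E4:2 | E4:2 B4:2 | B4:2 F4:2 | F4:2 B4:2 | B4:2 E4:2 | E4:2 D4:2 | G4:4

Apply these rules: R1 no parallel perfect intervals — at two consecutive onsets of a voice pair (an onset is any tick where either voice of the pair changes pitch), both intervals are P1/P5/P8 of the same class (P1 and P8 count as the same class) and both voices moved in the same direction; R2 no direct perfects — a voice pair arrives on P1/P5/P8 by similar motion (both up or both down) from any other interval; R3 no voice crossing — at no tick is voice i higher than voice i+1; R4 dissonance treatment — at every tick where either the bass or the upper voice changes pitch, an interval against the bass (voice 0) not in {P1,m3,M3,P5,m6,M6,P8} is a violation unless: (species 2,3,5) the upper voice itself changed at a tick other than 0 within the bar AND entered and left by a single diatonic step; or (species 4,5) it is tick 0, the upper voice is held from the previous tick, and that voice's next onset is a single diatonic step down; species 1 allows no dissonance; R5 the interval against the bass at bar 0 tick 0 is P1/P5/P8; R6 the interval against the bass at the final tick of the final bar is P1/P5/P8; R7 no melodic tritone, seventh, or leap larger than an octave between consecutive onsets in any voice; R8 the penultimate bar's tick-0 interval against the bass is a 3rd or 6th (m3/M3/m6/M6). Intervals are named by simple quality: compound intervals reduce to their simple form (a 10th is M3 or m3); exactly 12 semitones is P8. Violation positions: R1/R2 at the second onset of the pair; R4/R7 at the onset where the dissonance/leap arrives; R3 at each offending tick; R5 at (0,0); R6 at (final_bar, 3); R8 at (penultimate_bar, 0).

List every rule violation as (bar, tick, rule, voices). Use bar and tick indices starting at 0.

bar 0: v0=G3 v1=G4 downbeat P8
bar 1: v0=B3 v1=G4 downbeat m6
bar 2: v0=G3 v1=D4 downbeat P5
bar 3: v0=F3 v1=G4 downbeat M2
bar 4: v0=G3 v1=C4 downbeat P4
bar 5: v0=B3 v1=E4 downbeat P4
bar 6: v0=A3 v1=B4 downbeat M2
bar 7: v0=B3 v1=F4 downbeat TT
bar 8: v0=G3 v1=B4 downbeat M3
bar 9: v0=F3 v1=E4 downbeat M7
bar 10: v0=G3 v1=G4 downbeat P8
  -> R4 @ bar 3 tick 0 v(0, 1): F3/G4 M2 untreated
  -> R4 @ bar 4 tick 0 v(0, 1): G3/C4 P4 untreated
  -> R4 @ bar 5 tick 0 v(0, 1): B3/E4 P4 untreated
  -> R4 @ bar 6 tick 0 v(0, 1): A3/B4 M2 untreated
  -> R7 @ bar 6 tick 2 v(1,): B4->F4 leap 6st
  -> R4 @ bar 7 tick 0 v(0, 1): B3/F4 TT untreated
  -> R7 @ bar 7 tick 2 v(1,): F4->B4 leap 6st
  -> R8 @ bar 9 tick 0 v(0, 1): penult M7 not 3rd/6th
  -> R2 @ bar 10 tick 0 v(0, 1): F3/D4 M6 -> G3/G4 P8 similar

(3, 0, R4, (0, 1))
(4, 0, R4, (0, 1))
(5, 0, R4, (0, 1))
(6, 0, R4, (0, 1))
(6, 2, R7, (1,))
(7, 0, R4, (0, 1))
(7, 2, R7, (1,))
(9, 0, R8, (0, 1))
(10, 0, R2, (0, 1))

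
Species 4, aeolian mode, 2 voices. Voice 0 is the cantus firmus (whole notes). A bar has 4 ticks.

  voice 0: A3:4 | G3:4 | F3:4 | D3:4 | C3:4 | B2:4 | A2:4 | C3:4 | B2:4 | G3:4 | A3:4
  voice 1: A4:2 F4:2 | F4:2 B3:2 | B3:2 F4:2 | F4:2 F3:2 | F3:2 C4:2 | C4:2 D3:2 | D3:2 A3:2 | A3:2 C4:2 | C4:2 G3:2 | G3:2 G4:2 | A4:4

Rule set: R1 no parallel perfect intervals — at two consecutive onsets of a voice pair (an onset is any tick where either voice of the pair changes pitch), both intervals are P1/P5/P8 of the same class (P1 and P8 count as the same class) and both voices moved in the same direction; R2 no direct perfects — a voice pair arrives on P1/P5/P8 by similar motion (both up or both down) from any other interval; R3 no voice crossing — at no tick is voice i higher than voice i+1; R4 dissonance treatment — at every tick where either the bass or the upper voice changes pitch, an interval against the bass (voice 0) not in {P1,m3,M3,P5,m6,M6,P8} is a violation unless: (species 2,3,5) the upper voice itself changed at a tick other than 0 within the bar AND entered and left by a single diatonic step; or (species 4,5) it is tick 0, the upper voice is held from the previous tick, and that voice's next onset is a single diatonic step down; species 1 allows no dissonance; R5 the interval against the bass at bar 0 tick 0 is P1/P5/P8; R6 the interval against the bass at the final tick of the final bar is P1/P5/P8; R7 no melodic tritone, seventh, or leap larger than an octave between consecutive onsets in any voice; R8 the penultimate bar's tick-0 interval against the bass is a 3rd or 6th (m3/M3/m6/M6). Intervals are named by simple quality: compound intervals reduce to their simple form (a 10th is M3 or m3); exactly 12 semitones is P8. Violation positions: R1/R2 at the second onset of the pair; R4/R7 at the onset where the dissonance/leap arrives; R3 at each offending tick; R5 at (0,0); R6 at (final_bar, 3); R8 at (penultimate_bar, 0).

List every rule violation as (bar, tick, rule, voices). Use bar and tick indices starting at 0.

bar 0: v0=A3 v1=A4 downbeat P8
bar 1: v0=G3 v1=F4 downbeat m7
bar 2: v0=F3 v1=B3 downbeat TT
bar 3: v0=D3 v1=F4 downbeat m3
bar 4: v0=C3 v1=F3 downbeat P4
bar 5: v0=B2 v1=C4 downbeat m2
bar 6: v0=A2 v1=D3 downbeat P4
bar 7: v0=C3 v1=A3 downbeat M6
bar 8: v0=B2 v1=C4 downbeat m2
bar 9: v0=G3 v1=G3 downbeat P1
bar 10: v0=A3 v1=A4 downbeat P8
  -> R4 @ bar 1 tick 0 v(0, 1): G3/F4 m7 untreated
  -> R7 @ bar 1 tick 2 v(1,): F4->B3 leap 6st
  -> R4 @ bar 2 tick 0 v(0, 1): F3/B3 TT untreated
  -> R7 @ bar 2 tick 2 v(1,): B3->F4 leap 6st
  -> R4 @ bar 4 tick 0 v(0, 1): C3/F3 P4 untreated
  -> R4 @ bar 5 tick 0 v(0, 1): B2/C4 m2 untreated
  -> R7 @ bar 5 tick 2 v(1,): C4->D3 leap 10st
  -> R4 @ bar 6 tick 0 v(0, 1): A2/D3 P4 untreated
  -> R4 @ bar 8 tick 0 v(0, 1): B2/C4 m2 untreated
  -> R8 @ bar 9 tick 0 v(0, 1): penult P1 not 3rd/6th
  -> R1 @ bar 10 tick 0 v(0, 1): G3/G4 P8 -> A3/A4 P8 similar

(1, 0, R4, (0, 1))
(1, 2, R7, (1,))
(2, 0, R4, (0, 1))
(2, 2, R7, (1,))
(4, 0, R4, (0, 1))
(5, 0, R4, (0, 1))
(5, 2, R7, (1,))
(6, 0, R4, (0, 1))
(8, 0, R4, (0, 1))
(9, 0, R8, (0, 1))
(10, 0, R1, (0, 1))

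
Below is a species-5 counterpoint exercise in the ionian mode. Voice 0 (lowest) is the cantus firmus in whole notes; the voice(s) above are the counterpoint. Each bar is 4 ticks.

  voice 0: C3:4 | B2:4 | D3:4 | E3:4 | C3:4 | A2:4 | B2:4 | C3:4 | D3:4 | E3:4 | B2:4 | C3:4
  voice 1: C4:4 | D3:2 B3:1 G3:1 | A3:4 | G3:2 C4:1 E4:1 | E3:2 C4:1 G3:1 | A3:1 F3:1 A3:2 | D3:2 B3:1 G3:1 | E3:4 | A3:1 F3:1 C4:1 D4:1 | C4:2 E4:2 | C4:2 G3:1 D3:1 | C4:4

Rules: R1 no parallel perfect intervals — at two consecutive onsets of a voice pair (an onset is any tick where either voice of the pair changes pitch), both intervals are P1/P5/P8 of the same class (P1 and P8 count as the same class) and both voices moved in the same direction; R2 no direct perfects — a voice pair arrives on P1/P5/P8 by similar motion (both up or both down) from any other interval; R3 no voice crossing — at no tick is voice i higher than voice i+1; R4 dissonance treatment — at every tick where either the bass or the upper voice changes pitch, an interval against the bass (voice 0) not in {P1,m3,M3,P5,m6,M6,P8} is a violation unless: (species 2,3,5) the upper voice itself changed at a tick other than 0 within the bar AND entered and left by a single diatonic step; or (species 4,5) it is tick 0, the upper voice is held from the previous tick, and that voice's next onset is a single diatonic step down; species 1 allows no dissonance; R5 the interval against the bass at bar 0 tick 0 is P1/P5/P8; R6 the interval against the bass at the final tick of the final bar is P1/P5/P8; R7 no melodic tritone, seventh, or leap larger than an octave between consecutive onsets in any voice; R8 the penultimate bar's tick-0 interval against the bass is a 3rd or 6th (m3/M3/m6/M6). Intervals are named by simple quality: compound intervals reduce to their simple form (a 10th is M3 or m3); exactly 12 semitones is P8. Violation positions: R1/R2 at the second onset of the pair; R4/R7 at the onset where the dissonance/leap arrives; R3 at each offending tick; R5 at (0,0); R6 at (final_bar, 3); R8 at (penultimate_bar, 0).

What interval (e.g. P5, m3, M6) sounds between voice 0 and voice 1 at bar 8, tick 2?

voice 0=D3 voice 1=C4 -> m7

m7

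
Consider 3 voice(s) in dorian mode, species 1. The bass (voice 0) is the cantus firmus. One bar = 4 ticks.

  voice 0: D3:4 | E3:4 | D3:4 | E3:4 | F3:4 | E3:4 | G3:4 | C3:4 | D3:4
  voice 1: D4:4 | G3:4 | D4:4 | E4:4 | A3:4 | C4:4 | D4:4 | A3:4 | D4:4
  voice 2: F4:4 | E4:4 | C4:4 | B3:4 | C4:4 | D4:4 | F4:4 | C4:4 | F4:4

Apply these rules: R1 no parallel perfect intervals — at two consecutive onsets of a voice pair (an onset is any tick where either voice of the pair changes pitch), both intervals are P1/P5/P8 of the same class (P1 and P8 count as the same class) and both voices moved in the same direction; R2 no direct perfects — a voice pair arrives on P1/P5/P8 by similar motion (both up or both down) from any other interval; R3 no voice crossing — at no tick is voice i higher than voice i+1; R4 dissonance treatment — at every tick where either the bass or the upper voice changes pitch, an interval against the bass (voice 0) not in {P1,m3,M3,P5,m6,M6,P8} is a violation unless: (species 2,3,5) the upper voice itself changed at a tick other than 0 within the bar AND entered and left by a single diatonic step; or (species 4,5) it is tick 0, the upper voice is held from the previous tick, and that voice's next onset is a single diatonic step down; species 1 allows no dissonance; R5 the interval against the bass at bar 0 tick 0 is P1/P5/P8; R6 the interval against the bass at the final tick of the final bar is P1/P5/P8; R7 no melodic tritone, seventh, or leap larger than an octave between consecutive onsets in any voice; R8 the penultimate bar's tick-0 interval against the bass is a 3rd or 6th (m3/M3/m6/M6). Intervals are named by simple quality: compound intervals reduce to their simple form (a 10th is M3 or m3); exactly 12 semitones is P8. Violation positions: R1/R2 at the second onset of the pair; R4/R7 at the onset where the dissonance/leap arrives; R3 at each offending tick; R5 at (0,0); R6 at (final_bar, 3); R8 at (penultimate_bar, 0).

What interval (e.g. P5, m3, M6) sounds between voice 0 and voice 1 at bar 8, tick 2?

voice 0=D3 voice 1=D4 -> P8

P8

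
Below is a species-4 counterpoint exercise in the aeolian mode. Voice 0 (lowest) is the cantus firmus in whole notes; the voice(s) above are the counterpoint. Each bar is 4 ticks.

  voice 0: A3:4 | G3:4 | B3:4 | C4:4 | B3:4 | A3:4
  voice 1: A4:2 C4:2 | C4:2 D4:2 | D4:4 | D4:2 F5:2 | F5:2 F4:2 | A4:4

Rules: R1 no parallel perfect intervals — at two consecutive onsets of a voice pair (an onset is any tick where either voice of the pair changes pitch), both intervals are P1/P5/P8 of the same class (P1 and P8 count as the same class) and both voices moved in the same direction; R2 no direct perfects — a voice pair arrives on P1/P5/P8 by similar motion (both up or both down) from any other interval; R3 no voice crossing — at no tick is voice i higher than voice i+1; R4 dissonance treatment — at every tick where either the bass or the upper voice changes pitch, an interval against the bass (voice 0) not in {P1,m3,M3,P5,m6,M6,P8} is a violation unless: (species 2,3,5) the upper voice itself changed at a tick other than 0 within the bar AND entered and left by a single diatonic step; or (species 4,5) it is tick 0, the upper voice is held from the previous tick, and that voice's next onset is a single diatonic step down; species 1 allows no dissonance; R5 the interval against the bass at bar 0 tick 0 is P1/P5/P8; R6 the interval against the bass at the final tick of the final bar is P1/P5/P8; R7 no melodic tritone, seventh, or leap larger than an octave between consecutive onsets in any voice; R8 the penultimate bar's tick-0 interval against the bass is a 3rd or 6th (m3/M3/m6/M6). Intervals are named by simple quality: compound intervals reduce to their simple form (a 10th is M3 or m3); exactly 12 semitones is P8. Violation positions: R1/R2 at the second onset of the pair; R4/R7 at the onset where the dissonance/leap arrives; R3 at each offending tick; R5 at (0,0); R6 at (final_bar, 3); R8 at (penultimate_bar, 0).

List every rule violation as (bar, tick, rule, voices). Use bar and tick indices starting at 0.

bar 0: v0=A3 v1=A4 downbeat P8
bar 1: v0=G3 v1=C4 downbeat P4
bar 2: v0=B3 v1=D4 downbeat m3
bar 3: v0=C4 v1=D4 downbeat M2
bar 4: v0=B3 v1=F5 downbeat TT
bar 5: v0=A3 v1=A4 downbeat P8
  -> R4 @ bar 1 tick 0 v(0, 1): G3/C4 P4 untreated
  -> R4 @ bar 3 tick 0 v(0, 1): C4/D4 M2 untreated
  -> R4 @ bar 3 tick 2 v(0, 1): C4/F5 P4 untreated
  -> R7 @ bar 3 tick 2 v(1,): D4->F5 leap 15st
  -> R4 @ bar 4 tick 0 v(0, 1): B3/F5 TT untreated
  -> R8 @ bar 4 tick 0 v(0, 1): penult TT not 3rd/6th
  -> R4 @ bar 4 tick 2 v(0, 1): B3/F4 TT untreated

(1, 0, R4, (0, 1))
(3, 0, R4, (0, 1))
(3, 2, R4, (0, 1))
(3, 2, R7, (1,))
(4, 0, R4, (0, 1))
(4, 0, R8, (0, 1))
(4, 2, R4, (0, 1))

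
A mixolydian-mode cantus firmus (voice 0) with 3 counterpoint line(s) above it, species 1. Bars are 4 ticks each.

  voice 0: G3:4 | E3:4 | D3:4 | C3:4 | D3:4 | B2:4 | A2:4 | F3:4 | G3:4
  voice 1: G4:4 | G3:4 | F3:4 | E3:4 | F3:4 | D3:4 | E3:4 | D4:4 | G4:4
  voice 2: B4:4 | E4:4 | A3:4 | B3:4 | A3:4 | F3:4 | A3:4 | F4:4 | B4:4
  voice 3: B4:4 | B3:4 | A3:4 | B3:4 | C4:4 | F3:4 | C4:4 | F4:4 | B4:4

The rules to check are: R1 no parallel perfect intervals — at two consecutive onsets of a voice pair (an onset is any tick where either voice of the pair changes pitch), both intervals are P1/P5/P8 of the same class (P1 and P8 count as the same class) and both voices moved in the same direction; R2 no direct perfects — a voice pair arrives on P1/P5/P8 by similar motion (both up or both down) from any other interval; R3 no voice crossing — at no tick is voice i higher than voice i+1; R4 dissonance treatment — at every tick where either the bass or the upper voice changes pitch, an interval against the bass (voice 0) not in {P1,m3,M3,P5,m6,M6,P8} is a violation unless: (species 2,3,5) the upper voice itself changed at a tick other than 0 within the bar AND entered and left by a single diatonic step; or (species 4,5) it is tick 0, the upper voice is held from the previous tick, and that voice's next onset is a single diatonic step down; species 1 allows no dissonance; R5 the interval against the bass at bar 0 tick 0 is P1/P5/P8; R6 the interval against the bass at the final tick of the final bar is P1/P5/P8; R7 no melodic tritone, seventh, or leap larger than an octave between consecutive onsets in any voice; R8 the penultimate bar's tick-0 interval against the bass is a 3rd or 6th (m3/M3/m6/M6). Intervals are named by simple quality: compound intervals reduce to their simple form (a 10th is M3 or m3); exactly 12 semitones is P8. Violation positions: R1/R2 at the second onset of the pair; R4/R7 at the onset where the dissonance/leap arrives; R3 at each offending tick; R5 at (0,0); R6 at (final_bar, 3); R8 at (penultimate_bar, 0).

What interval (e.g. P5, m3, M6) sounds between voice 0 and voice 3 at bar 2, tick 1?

voice 0=D3 voice 3=A3 -> P5

P5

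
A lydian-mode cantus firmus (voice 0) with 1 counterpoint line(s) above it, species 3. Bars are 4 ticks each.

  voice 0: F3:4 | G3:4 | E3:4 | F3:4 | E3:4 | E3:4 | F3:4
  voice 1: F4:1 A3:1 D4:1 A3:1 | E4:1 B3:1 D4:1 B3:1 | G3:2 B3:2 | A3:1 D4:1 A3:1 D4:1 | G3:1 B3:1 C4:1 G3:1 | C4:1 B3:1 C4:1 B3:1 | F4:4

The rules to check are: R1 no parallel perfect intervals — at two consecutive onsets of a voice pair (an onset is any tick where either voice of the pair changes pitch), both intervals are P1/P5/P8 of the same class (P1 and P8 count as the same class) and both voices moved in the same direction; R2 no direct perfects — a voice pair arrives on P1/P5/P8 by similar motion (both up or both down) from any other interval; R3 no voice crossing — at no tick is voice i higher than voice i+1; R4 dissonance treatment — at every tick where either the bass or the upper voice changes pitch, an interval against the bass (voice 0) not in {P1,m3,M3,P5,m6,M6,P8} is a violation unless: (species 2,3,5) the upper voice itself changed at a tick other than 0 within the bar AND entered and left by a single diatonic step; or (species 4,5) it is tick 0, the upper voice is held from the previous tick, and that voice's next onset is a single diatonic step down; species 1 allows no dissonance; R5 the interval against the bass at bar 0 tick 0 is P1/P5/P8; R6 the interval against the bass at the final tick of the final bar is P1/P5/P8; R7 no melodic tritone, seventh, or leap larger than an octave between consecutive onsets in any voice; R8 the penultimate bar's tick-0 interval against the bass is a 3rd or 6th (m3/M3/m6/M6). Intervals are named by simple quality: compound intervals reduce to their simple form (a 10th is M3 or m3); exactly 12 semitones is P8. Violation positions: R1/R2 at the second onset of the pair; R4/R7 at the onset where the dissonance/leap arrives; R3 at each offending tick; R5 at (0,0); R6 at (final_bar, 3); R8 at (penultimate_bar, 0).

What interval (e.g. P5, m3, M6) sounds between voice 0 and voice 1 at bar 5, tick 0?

voice 0=E3 voice 1=C4 -> m6

m6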